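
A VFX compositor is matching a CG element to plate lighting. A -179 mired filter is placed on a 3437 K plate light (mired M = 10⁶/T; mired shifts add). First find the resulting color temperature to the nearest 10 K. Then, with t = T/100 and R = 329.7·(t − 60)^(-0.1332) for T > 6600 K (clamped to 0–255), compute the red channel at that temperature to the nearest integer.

M_in = 10⁶/3437 = 290.95; M_out = 290.95 + (-179) = 111.95.
T_out = 10⁶/111.95 = 8932.4 K → 8930 K; t = 89.3.
R = 329.7·(89.3 − 60)^(-0.1332) = 329.7·29.3^(-0.1332) = 329.7·0.63770 = 210.248.
Rounded: 210.

210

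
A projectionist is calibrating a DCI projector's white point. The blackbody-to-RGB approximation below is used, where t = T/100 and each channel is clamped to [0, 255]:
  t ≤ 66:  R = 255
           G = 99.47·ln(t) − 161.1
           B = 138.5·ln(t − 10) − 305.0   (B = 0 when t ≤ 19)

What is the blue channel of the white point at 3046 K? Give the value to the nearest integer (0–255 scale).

113

t = 3046/100 = 30.46; the t ≤ 66 branch applies.
B = 138.5·ln(30.46 − 10) − 305.0 = 138.5·ln 20.46 − 305.0 = 138.5·3.0185 − 305.0 = 113.058.
Rounded: 113.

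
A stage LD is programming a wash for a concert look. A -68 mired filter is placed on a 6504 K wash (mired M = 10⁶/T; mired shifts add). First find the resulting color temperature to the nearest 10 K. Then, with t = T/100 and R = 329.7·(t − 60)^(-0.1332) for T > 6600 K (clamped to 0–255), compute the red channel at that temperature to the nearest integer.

193

M_in = 10⁶/6504 = 153.75; M_out = 153.75 + (-68) = 85.75.
T_out = 10⁶/85.75 = 11661.6 K → 11660 K; t = 116.6.
R = 329.7·(116.6 − 60)^(-0.1332) = 329.7·56.6^(-0.1332) = 329.7·0.58415 = 192.594.
Rounded: 193.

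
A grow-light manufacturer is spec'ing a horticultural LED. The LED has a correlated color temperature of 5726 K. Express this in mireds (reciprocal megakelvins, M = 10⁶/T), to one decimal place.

174.6 mireds

M = 10⁶ / 5726 = 174.642 → 174.6 mireds.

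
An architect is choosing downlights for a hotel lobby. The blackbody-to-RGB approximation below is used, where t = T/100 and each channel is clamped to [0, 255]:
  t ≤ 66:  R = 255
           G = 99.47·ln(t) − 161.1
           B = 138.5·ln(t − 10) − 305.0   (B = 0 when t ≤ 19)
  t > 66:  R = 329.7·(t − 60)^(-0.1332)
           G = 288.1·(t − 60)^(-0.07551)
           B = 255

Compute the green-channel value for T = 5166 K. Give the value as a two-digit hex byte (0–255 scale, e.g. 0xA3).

t = 5166/100 = 51.66; the t ≤ 66 branch applies.
G = 99.47·ln 51.66 − 161.1 = 99.47·3.9447 − 161.1 = 231.278.
Rounded: 231; in hex, 0xE7.

0xE7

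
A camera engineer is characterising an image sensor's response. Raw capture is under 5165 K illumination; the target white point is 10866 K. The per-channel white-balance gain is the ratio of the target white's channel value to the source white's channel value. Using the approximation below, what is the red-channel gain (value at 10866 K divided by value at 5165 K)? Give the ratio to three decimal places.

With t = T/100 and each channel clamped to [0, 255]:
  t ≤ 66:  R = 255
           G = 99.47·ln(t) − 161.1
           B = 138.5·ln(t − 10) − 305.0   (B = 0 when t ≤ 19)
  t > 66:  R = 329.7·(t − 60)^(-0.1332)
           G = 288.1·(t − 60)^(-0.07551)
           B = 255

At 5165 K (t = 51.65):
  R = 255 by definition for t ≤ 66.
At 10866 K (t = 108.66):
  R = 329.7·(108.66 − 60)^(-0.1332) = 329.7·48.66^(-0.1332) = 329.7·0.59603 = 196.511.
Gain = 196.511 / 255.000 = 0.7706 → 0.771.

0.771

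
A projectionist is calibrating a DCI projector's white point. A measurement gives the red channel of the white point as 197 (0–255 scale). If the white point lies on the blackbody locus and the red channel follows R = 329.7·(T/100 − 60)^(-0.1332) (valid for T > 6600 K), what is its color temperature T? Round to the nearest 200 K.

(t − 60)^(-0.1332) = 197/329.7 = 0.59751.
t − 60 = 0.59751^(1/-0.1332) = 0.59751^(-7.508) = 47.761, so t = 107.761.
T = 100·t = 10776 K → 10800 K to the nearest 200 K.

10800 K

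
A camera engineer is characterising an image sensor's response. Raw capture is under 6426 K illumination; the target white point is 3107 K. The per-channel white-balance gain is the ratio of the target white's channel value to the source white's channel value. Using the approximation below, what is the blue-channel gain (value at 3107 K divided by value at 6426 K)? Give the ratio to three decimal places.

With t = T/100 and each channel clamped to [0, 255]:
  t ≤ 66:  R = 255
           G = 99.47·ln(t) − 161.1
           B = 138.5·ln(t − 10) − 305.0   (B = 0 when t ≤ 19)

0.472

At 6426 K (t = 64.26):
  B = 138.5·ln(64.26 − 10) − 305.0 = 138.5·ln 54.26 − 305.0 = 138.5·3.9938 − 305.0 = 248.140.
At 3107 K (t = 31.07):
  B = 138.5·ln(31.07 − 10) − 305.0 = 138.5·ln 21.07 − 305.0 = 138.5·3.0479 − 305.0 = 117.127.
Gain = 117.127 / 248.140 = 0.4720 → 0.472.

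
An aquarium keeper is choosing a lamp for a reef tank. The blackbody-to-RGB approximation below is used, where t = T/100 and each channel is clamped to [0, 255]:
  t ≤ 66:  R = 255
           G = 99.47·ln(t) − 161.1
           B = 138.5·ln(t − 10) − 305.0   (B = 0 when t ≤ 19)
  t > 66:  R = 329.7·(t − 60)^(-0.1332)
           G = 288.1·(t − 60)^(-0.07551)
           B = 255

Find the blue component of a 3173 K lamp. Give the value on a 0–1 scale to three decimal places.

0.476

t = 3173/100 = 31.73; the t ≤ 66 branch applies.
B = 138.5·ln(31.73 − 10) − 305.0 = 138.5·ln 21.73 − 305.0 = 138.5·3.0787 − 305.0 = 121.399.
On a 0–1 scale: 121.399/255 = 0.4761 → 0.476.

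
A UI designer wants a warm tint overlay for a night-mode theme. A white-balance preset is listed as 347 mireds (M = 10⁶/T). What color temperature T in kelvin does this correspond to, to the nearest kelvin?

T = 10⁶ / 347 = 2881.84 K → 2882 K.

2882 K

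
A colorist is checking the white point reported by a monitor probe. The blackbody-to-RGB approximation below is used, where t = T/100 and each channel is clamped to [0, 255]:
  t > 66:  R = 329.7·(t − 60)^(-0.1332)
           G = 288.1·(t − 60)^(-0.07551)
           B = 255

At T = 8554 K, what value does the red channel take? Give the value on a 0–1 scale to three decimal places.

t = 8554/100 = 85.54; the t > 66 branch applies.
R = 329.7·(85.54 − 60)^(-0.1332) = 329.7·25.54^(-0.1332) = 329.7·0.64947 = 214.130.
On a 0–1 scale: 214.130/255 = 0.8397 → 0.840.

0.840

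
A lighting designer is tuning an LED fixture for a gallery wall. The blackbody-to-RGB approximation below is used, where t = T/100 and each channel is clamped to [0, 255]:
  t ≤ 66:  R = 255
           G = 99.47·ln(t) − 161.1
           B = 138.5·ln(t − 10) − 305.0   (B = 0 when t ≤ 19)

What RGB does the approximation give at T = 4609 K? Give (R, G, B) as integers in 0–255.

t = 4609/100 = 46.09; the t ≤ 66 branch applies.
R = 255 by definition for t ≤ 66.
G = 99.47·ln 46.09 − 161.1 = 99.47·3.8306 − 161.1 = 219.929.
B = 138.5·ln(46.09 − 10) − 305.0 = 138.5·ln 36.09 − 305.0 = 138.5·3.5860 − 305.0 = 191.663.
Rounded: (255, 220, 192).

(255, 220, 192)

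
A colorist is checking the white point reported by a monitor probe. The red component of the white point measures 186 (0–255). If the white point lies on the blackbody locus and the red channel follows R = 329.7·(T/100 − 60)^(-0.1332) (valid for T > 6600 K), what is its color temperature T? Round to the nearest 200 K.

(t − 60)^(-0.1332) = 186/329.7 = 0.56415.
t − 60 = 0.56415^(1/-0.1332) = 0.56415^(-7.508) = 73.521, so t = 133.521.
T = 100·t = 13352 K → 13400 K to the nearest 200 K.

13400 K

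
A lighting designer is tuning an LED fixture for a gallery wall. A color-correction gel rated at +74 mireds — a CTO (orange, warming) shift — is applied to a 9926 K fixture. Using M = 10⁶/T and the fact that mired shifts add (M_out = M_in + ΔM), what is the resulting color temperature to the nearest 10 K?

5720 K

M_in = 10⁶/9926 = 100.75 mireds.
M_out = 100.75 + (+74) = 174.75 mireds.
T_out = 10⁶/174.75 = 5722.6 K → 5720 K.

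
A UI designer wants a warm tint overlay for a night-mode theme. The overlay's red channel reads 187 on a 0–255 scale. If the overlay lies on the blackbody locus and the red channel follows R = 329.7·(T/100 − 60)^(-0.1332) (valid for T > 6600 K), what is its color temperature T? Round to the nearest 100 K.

(t − 60)^(-0.1332) = 187/329.7 = 0.56718.
t − 60 = 0.56718^(1/-0.1332) = 0.56718^(-7.508) = 70.620, so t = 130.620.
T = 100·t = 13062 K → 13100 K to the nearest 100 K.

13100 K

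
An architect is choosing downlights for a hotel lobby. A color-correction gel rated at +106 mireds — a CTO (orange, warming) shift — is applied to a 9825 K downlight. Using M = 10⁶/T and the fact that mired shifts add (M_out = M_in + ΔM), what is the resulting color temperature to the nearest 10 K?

4810 K

M_in = 10⁶/9825 = 101.78 mireds.
M_out = 101.78 + (+106) = 207.78 mireds.
T_out = 10⁶/207.78 = 4812.8 K → 4810 K.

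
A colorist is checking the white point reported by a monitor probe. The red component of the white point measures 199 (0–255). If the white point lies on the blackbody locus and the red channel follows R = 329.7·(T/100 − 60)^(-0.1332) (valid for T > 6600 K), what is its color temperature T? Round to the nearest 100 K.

10400 K

(t − 60)^(-0.1332) = 199/329.7 = 0.60358.
t − 60 = 0.60358^(1/-0.1332) = 0.60358^(-7.508) = 44.273, so t = 104.273.
T = 100·t = 10427 K → 10400 K to the nearest 100 K.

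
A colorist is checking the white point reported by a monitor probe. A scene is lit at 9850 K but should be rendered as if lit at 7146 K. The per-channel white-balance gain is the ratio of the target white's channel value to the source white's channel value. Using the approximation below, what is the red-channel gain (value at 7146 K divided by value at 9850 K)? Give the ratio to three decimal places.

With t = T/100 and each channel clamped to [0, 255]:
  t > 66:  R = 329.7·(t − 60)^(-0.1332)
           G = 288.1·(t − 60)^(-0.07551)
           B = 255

1.175

At 9850 K (t = 98.5):
  R = 329.7·(98.5 − 60)^(-0.1332) = 329.7·38.5^(-0.1332) = 329.7·0.61492 = 202.738.
At 7146 K (t = 71.46):
  R = 329.7·(71.46 − 60)^(-0.1332) = 329.7·11.46^(-0.1332) = 329.7·0.72263 = 238.251.
Gain = 238.251 / 202.738 = 1.1752 → 1.175.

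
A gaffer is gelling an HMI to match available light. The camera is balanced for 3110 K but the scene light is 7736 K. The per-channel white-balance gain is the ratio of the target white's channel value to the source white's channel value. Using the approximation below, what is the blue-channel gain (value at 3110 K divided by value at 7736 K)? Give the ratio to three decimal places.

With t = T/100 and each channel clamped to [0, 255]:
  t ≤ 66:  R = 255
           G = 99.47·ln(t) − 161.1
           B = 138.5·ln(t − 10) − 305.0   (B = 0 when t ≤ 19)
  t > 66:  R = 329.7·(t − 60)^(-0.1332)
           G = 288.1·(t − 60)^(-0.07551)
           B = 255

0.460

At 7736 K (t = 77.36):
  B = 255 by definition for t > 66.
At 3110 K (t = 31.1):
  B = 138.5·ln(31.1 − 10) − 305.0 = 138.5·ln 21.1 − 305.0 = 138.5·3.0493 − 305.0 = 117.324.
Gain = 117.324 / 255.000 = 0.4601 → 0.460.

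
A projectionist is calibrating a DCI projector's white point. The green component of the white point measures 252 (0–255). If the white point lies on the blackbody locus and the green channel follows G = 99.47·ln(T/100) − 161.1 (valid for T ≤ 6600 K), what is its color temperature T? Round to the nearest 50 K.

ln t = (252 + 161.1) / 99.47 = 4.1530.
t = e^4.1530 = 63.625.
T = 100·t = 6363 K → 6350 K to the nearest 50 K.

6350 K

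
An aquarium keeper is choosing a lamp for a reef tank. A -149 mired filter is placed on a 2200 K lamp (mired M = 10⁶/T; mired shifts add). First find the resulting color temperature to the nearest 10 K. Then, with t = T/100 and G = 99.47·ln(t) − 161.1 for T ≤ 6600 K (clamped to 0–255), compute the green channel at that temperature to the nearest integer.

M_in = 10⁶/2200 = 454.55; M_out = 454.55 + (-149) = 305.55.
T_out = 10⁶/305.55 = 3272.8 K → 3270 K; t = 32.7.
G = 99.47·ln 32.7 − 161.1 = 99.47·3.4874 − 161.1 = 185.789.
Rounded: 186.

186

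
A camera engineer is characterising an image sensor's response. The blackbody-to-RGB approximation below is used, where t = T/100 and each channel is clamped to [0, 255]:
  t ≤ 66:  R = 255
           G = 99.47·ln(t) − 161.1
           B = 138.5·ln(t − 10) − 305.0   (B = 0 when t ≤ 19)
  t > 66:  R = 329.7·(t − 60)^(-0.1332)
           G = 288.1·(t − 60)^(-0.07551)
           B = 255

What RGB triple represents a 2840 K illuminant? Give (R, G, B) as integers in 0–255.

(255, 172, 98)

t = 2840/100 = 28.4; the t ≤ 66 branch applies.
R = 255 by definition for t ≤ 66.
G = 99.47·ln 28.4 − 161.1 = 99.47·3.3464 − 161.1 = 171.765.
B = 138.5·ln(28.4 − 10) − 305.0 = 138.5·ln 18.4 − 305.0 = 138.5·2.9124 − 305.0 = 98.361.
Rounded: (255, 172, 98).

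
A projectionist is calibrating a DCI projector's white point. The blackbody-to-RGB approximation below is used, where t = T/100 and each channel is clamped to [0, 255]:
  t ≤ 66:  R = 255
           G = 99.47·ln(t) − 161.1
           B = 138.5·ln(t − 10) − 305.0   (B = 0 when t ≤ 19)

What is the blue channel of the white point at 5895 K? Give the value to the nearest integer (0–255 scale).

234

t = 5895/100 = 58.95; the t ≤ 66 branch applies.
B = 138.5·ln(58.95 − 10) − 305.0 = 138.5·ln 48.95 − 305.0 = 138.5·3.8908 − 305.0 = 233.876.
Rounded: 234.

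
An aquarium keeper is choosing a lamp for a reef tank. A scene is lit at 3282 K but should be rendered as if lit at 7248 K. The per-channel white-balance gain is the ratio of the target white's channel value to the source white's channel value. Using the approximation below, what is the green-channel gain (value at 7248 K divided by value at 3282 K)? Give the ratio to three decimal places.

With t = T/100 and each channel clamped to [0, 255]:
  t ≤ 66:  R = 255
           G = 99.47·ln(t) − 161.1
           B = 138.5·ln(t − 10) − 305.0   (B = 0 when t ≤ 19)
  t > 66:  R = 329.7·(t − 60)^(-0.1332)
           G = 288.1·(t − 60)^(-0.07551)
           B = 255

1.279

At 3282 K (t = 32.82):
  G = 99.47·ln 32.82 − 161.1 = 99.47·3.4910 − 161.1 = 186.154.
At 7248 K (t = 72.48):
  G = 288.1·(72.48 − 60)^(-0.07551) = 288.1·12.48^(-0.07551) = 288.1·0.82647 = 238.105.
Gain = 238.105 / 186.154 = 1.2791 → 1.279.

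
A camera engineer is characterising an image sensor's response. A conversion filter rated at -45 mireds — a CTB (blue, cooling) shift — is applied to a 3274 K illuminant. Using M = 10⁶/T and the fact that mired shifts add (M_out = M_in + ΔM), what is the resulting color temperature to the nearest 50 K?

3850 K

M_in = 10⁶/3274 = 305.44 mireds.
M_out = 305.44 + (-45) = 260.44 mireds.
T_out = 10⁶/260.44 = 3839.7 K → 3850 K.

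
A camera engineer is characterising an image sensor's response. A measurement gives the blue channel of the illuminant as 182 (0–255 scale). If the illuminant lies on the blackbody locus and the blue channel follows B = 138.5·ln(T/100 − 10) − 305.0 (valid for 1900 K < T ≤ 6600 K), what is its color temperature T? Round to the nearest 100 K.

ln(t − 10) = (182 + 305.0) / 138.5 = 3.5162.
t − 10 = e^3.5162 = 33.658, so t = 43.658.
T = 100·t = 4366 K → 4400 K to the nearest 100 K.

4400 K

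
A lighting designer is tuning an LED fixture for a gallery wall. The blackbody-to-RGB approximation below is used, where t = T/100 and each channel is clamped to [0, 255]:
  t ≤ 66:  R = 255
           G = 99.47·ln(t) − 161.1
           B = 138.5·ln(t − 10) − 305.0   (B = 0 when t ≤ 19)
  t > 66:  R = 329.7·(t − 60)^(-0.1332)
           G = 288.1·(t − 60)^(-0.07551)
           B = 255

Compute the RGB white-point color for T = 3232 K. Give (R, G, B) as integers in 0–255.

(255, 185, 125)

t = 3232/100 = 32.32; the t ≤ 66 branch applies.
R = 255 by definition for t ≤ 66.
G = 99.47·ln 32.32 − 161.1 = 99.47·3.4757 − 161.1 = 184.627.
B = 138.5·ln(32.32 − 10) − 305.0 = 138.5·ln 22.32 − 305.0 = 138.5·3.1055 − 305.0 = 125.109.
Rounded: (255, 185, 125).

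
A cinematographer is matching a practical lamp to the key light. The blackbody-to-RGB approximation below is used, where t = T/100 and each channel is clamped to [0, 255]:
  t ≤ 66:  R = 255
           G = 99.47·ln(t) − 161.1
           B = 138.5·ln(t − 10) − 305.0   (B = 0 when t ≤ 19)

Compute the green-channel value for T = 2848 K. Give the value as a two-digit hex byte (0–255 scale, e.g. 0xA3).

t = 2848/100 = 28.48; the t ≤ 66 branch applies.
G = 99.47·ln 28.48 − 161.1 = 99.47·3.3492 − 161.1 = 172.045.
Rounded: 172; in hex, 0xAC.

0xAC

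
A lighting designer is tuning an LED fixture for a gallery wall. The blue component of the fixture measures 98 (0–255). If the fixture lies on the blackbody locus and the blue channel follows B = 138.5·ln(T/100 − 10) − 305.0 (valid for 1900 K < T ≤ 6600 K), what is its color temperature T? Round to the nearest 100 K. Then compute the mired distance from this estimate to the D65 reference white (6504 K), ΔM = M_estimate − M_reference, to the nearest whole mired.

ln(t − 10) = (98 + 305.0) / 138.5 = 2.9097.
t − 10 = e^2.9097 = 18.352, so t = 28.352.
T = 100·t = 2835 K → 2800 K to the nearest 100 K.
M_estimate = 10⁶/2800 = 357.14; M_reference = 10⁶/6504 = 153.75.
ΔM = 357.14 − 153.75 = 203.39 → +203 mireds.

+203 mireds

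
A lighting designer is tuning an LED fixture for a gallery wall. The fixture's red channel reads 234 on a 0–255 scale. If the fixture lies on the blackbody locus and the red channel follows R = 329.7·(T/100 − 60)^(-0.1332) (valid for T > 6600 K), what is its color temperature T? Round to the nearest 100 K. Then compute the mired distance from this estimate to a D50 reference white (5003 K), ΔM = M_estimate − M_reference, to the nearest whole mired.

(t − 60)^(-0.1332) = 234/329.7 = 0.70974.
t − 60 = 0.70974^(1/-0.1332) = 0.70974^(-7.508) = 13.119, so t = 73.119.
T = 100·t = 7312 K → 7300 K to the nearest 100 K.
M_estimate = 10⁶/7300 = 136.99; M_reference = 10⁶/5003 = 199.88.
ΔM = 136.99 − 199.88 = -62.89 → -63 mireds.

-63 mireds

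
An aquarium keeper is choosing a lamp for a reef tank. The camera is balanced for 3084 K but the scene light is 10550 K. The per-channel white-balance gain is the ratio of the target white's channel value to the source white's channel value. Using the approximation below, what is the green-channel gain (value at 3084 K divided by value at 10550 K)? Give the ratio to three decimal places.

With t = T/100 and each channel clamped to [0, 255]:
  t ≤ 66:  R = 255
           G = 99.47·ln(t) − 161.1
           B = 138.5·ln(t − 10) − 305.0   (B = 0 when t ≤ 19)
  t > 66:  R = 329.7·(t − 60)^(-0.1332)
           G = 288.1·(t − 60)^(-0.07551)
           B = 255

0.833

At 10550 K (t = 105.5):
  G = 288.1·(105.5 − 60)^(-0.07551) = 288.1·45.5^(-0.07551) = 288.1·0.74956 = 215.947.
At 3084 K (t = 30.84):
  G = 99.47·ln 30.84 − 161.1 = 99.47·3.4288 − 161.1 = 179.964.
Gain = 179.964 / 215.947 = 0.8334 → 0.833.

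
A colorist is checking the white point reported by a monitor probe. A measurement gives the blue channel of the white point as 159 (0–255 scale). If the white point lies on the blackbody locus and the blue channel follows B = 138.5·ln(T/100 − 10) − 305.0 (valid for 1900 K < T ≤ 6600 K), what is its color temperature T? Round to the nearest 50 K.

3850 K

ln(t − 10) = (159 + 305.0) / 138.5 = 3.3502.
t − 10 = e^3.3502 = 28.508, so t = 38.508.
T = 100·t = 3851 K → 3850 K to the nearest 50 K.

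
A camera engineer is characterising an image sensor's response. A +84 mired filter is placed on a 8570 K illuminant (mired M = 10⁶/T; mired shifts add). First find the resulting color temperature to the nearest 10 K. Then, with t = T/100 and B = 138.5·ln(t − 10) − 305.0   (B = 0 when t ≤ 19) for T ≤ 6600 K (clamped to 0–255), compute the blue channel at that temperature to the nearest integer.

205

M_in = 10⁶/8570 = 116.69; M_out = 116.69 + (+84) = 200.69.
T_out = 10⁶/200.69 = 4982.9 K → 4980 K; t = 49.8.
B = 138.5·ln(49.8 − 10) − 305.0 = 138.5·ln 39.8 − 305.0 = 138.5·3.6839 − 305.0 = 205.216.
Rounded: 205.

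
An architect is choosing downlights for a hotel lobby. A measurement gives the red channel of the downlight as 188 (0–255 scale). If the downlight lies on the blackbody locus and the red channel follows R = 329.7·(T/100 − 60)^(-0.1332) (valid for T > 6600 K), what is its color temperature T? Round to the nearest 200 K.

(t − 60)^(-0.1332) = 188/329.7 = 0.57022.
t − 60 = 0.57022^(1/-0.1332) = 0.57022^(-7.508) = 67.848, so t = 127.848.
T = 100·t = 12785 K → 12800 K to the nearest 200 K.

12800 K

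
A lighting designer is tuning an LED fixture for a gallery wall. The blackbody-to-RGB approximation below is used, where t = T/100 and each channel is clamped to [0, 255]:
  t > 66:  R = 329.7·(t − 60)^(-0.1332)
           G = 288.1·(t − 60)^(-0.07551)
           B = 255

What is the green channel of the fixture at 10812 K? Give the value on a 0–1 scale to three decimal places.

t = 10812/100 = 108.12; the t > 66 branch applies.
G = 288.1·(108.12 − 60)^(-0.07551) = 288.1·48.12^(-0.07551) = 288.1·0.74639 = 215.036.
On a 0–1 scale: 215.036/255 = 0.8433 → 0.843.

0.843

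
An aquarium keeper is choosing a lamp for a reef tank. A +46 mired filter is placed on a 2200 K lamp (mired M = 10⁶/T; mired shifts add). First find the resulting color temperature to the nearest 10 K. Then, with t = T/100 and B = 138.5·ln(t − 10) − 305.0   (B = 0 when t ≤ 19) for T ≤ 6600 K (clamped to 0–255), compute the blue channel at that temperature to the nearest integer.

14

M_in = 10⁶/2200 = 454.55; M_out = 454.55 + (+46) = 500.55.
T_out = 10⁶/500.55 = 1997.8 K → 2000 K; t = 20.
B = 138.5·ln(20 − 10) − 305.0 = 138.5·ln 10 − 305.0 = 138.5·2.3026 − 305.0 = 13.908.
Rounded: 14.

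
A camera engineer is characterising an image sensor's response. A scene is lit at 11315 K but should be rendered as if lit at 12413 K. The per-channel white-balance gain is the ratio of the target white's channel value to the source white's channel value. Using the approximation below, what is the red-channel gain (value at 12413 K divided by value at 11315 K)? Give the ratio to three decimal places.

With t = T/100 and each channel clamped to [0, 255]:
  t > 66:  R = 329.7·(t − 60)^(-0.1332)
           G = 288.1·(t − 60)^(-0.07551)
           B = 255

0.975

At 11315 K (t = 113.15):
  R = 329.7·(113.15 − 60)^(-0.1332) = 329.7·53.15^(-0.1332) = 329.7·0.58906 = 194.215.
At 12413 K (t = 124.13):
  R = 329.7·(124.13 − 60)^(-0.1332) = 329.7·64.13^(-0.1332) = 329.7·0.57451 = 189.417.
Gain = 189.417 / 194.215 = 0.9753 → 0.975.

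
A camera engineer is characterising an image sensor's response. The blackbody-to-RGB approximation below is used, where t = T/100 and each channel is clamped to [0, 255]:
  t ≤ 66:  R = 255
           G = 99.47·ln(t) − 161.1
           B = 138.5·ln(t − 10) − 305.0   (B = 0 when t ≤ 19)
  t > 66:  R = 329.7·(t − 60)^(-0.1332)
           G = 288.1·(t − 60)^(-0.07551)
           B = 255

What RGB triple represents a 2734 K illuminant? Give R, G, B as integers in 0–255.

R=255, G=168, B=90

t = 2734/100 = 27.34; the t ≤ 66 branch applies.
R = 255 by definition for t ≤ 66.
G = 99.47·ln 27.34 − 161.1 = 99.47·3.3084 − 161.1 = 167.982.
B = 138.5·ln(27.34 − 10) − 305.0 = 138.5·ln 17.34 − 305.0 = 138.5·2.8530 − 305.0 = 90.143.
Rounded: (255, 168, 90).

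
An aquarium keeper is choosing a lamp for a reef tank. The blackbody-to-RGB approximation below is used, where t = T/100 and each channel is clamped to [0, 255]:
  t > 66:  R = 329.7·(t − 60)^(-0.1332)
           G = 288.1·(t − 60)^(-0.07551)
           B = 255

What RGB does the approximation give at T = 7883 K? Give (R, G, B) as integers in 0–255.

(223, 231, 255)

t = 7883/100 = 78.83; the t > 66 branch applies.
R = 329.7·(78.83 − 60)^(-0.1332) = 329.7·18.83^(-0.1332) = 329.7·0.67638 = 223.002.
G = 288.1·(78.83 − 60)^(-0.07551) = 288.1·18.83^(-0.07551) = 288.1·0.80119 = 230.823.
B = 255 by definition for t > 66.
Rounded: (223, 231, 255).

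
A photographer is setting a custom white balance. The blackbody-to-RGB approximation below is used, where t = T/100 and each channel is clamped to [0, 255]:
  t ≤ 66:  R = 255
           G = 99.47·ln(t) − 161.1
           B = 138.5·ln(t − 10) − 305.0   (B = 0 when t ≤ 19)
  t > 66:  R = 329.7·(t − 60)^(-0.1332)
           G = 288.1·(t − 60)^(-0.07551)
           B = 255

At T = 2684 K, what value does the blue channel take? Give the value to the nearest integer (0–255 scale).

86

t = 2684/100 = 26.84; the t ≤ 66 branch applies.
B = 138.5·ln(26.84 − 10) − 305.0 = 138.5·ln 16.84 − 305.0 = 138.5·2.8238 − 305.0 = 86.090.
Rounded: 86.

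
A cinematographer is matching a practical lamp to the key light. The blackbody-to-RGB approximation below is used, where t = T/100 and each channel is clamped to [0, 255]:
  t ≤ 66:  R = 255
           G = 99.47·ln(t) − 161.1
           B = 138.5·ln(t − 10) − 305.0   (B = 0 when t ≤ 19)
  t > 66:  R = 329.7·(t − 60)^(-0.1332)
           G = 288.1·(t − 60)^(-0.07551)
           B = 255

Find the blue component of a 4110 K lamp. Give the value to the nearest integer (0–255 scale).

t = 4110/100 = 41.1; the t ≤ 66 branch applies.
B = 138.5·ln(41.1 − 10) − 305.0 = 138.5·ln 31.1 − 305.0 = 138.5·3.4372 − 305.0 = 171.053.
Rounded: 171.

171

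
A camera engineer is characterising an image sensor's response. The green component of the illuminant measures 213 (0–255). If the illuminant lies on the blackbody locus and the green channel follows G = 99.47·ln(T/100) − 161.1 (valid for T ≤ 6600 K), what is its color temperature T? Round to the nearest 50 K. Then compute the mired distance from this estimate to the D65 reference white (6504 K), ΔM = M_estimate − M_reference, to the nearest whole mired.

+79 mireds

ln t = (213 + 161.1) / 99.47 = 3.7609.
t = e^3.7609 = 42.989.
T = 100·t = 4299 K → 4300 K to the nearest 50 K.
M_estimate = 10⁶/4300 = 232.56; M_reference = 10⁶/6504 = 153.75.
ΔM = 232.56 − 153.75 = 78.81 → +79 mireds.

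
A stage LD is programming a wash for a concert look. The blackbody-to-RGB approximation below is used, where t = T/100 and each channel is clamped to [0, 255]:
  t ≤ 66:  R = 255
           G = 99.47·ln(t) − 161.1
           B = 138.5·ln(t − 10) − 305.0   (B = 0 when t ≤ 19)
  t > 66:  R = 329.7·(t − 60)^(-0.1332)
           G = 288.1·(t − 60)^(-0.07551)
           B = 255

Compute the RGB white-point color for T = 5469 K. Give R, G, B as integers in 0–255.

R=255, G=237, B=221

t = 5469/100 = 54.69; the t ≤ 66 branch applies.
R = 255 by definition for t ≤ 66.
G = 99.47·ln 54.69 − 161.1 = 99.47·4.0017 − 161.1 = 236.947.
B = 138.5·ln(54.69 − 10) − 305.0 = 138.5·ln 44.69 − 305.0 = 138.5·3.7997 − 305.0 = 221.265.
Rounded: (255, 237, 221).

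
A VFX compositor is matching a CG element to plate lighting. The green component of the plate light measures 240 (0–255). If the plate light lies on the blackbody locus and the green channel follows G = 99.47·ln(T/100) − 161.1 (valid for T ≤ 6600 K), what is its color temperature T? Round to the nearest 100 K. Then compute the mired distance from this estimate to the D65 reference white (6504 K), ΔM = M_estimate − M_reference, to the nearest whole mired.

+25 mireds

ln t = (240 + 161.1) / 99.47 = 4.0324.
t = e^4.0324 = 56.394.
T = 100·t = 5639 K → 5600 K to the nearest 100 K.
M_estimate = 10⁶/5600 = 178.57; M_reference = 10⁶/6504 = 153.75.
ΔM = 178.57 − 153.75 = 24.82 → +25 mireds.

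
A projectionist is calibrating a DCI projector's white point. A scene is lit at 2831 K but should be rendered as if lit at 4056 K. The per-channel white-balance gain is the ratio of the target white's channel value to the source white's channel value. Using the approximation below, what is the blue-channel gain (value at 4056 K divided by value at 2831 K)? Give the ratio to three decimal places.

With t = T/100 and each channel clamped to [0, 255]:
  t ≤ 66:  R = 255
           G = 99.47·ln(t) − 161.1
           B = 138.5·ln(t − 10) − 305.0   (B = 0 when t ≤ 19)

1.726

At 2831 K (t = 28.31):
  B = 138.5·ln(28.31 − 10) − 305.0 = 138.5·ln 18.31 − 305.0 = 138.5·2.9074 − 305.0 = 97.681.
At 4056 K (t = 40.56):
  B = 138.5·ln(40.56 − 10) − 305.0 = 138.5·ln 30.56 − 305.0 = 138.5·3.4197 − 305.0 = 168.627.
Gain = 168.627 / 97.681 = 1.7263 → 1.726.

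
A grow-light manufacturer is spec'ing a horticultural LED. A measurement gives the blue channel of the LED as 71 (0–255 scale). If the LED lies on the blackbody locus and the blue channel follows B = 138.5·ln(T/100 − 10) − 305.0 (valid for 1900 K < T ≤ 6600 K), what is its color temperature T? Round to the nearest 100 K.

ln(t − 10) = (71 + 305.0) / 138.5 = 2.7148.
t − 10 = e^2.7148 = 15.102, so t = 25.102.
T = 100·t = 2510 K → 2500 K to the nearest 100 K.

2500 K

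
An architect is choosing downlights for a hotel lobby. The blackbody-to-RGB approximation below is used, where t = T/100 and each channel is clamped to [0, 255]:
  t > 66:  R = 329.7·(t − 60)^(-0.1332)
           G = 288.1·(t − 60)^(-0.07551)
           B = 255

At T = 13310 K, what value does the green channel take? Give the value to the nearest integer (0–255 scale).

t = 13310/100 = 133.1; the t > 66 branch applies.
G = 288.1·(133.1 − 60)^(-0.07551) = 288.1·73.1^(-0.07551) = 288.1·0.72320 = 208.353.
Rounded: 208.

208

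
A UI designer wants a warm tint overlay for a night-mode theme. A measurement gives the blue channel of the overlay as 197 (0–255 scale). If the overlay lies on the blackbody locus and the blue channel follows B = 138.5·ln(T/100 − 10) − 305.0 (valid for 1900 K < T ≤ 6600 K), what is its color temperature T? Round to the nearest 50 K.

ln(t − 10) = (197 + 305.0) / 138.5 = 3.6245.
t − 10 = e^3.6245 = 37.508, so t = 47.508.
T = 100·t = 4751 K → 4750 K to the nearest 50 K.

4750 K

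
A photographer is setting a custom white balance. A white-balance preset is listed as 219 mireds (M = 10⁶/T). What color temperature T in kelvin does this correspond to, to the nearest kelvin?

T = 10⁶ / 219 = 4566.21 K → 4566 K.

4566 K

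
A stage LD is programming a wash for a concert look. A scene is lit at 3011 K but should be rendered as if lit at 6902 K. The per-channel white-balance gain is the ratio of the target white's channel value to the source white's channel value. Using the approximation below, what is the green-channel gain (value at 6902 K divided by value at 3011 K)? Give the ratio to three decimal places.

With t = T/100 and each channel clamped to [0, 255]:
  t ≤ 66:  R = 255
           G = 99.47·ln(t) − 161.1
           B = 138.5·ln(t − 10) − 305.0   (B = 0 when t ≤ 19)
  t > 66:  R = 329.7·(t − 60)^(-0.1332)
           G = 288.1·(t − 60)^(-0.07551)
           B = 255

1.374

At 3011 K (t = 30.11):
  G = 99.47·ln 30.11 − 161.1 = 99.47·3.4049 − 161.1 = 177.581.
At 6902 K (t = 69.02):
  G = 288.1·(69.02 − 60)^(-0.07551) = 288.1·9.02^(-0.07551) = 288.1·0.84698 = 244.014.
Gain = 244.014 / 177.581 = 1.3741 → 1.374.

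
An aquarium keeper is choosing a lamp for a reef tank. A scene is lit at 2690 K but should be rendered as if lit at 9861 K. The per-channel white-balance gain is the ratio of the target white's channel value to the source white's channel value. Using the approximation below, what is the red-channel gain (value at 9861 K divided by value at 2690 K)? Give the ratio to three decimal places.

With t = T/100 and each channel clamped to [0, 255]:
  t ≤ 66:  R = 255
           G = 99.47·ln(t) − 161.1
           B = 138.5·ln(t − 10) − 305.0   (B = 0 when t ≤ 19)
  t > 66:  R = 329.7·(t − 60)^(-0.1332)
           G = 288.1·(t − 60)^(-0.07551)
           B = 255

0.795

At 2690 K (t = 26.9):
  R = 255 by definition for t ≤ 66.
At 9861 K (t = 98.61):
  R = 329.7·(98.61 − 60)^(-0.1332) = 329.7·38.61^(-0.1332) = 329.7·0.61468 = 202.661.
Gain = 202.661 / 255.000 = 0.7947 → 0.795.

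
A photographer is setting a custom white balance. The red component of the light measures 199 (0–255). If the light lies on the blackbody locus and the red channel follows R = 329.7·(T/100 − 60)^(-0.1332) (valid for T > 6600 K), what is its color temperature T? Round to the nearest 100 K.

(t − 60)^(-0.1332) = 199/329.7 = 0.60358.
t − 60 = 0.60358^(1/-0.1332) = 0.60358^(-7.508) = 44.273, so t = 104.273.
T = 100·t = 10427 K → 10400 K to the nearest 100 K.

10400 K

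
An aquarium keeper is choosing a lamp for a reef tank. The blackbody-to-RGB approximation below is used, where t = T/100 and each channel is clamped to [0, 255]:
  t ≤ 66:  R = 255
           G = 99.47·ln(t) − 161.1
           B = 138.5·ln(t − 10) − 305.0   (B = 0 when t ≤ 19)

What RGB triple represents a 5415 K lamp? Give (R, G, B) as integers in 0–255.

t = 5415/100 = 54.15; the t ≤ 66 branch applies.
R = 255 by definition for t ≤ 66.
G = 99.47·ln 54.15 − 161.1 = 99.47·3.9918 − 161.1 = 235.960.
B = 138.5·ln(54.15 − 10) − 305.0 = 138.5·ln 44.15 − 305.0 = 138.5·3.7876 − 305.0 = 219.582.
Rounded: (255, 236, 220).

(255, 236, 220)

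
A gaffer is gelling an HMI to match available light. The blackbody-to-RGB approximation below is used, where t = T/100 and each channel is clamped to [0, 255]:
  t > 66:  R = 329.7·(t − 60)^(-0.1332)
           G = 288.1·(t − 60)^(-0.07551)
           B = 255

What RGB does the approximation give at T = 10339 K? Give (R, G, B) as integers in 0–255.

t = 10339/100 = 103.39; the t > 66 branch applies.
R = 329.7·(103.39 − 60)^(-0.1332) = 329.7·43.39^(-0.1332) = 329.7·0.60520 = 199.535.
G = 288.1·(103.39 − 60)^(-0.07551) = 288.1·43.39^(-0.07551) = 288.1·0.75225 = 216.722.
B = 255 by definition for t > 66.
Rounded: (200, 217, 255).

(200, 217, 255)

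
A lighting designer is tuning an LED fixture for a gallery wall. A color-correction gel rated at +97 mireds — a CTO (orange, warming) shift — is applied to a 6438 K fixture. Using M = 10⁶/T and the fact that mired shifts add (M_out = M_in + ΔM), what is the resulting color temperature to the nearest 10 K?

M_in = 10⁶/6438 = 155.33 mireds.
M_out = 155.33 + (+97) = 252.33 mireds.
T_out = 10⁶/252.33 = 3963.1 K → 3960 K.

3960 K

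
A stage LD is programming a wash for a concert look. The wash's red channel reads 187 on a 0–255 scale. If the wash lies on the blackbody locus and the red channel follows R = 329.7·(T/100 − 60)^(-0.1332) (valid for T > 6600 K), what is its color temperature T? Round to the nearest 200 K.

(t − 60)^(-0.1332) = 187/329.7 = 0.56718.
t − 60 = 0.56718^(1/-0.1332) = 0.56718^(-7.508) = 70.620, so t = 130.620.
T = 100·t = 13062 K → 13000 K to the nearest 200 K.

13000 K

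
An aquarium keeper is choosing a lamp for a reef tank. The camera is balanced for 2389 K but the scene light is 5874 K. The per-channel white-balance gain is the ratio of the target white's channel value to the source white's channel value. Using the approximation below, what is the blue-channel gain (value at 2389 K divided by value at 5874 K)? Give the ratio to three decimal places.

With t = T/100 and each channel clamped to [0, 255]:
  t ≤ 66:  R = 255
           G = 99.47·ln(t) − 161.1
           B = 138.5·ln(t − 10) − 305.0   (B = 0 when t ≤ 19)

0.255

At 5874 K (t = 58.74):
  B = 138.5·ln(58.74 − 10) − 305.0 = 138.5·ln 48.74 − 305.0 = 138.5·3.8865 − 305.0 = 233.280.
At 2389 K (t = 23.89):
  B = 138.5·ln(23.89 − 10) − 305.0 = 138.5·ln 13.89 − 305.0 = 138.5·2.6312 − 305.0 = 59.417.
Gain = 59.417 / 233.280 = 0.2547 → 0.255.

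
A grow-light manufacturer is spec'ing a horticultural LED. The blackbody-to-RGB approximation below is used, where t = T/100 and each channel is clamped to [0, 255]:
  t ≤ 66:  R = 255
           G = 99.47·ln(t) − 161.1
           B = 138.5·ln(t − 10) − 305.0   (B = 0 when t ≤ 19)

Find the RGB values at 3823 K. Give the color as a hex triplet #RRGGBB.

#FFC99E

t = 3823/100 = 38.23; the t ≤ 66 branch applies.
R = 255 by definition for t ≤ 66.
G = 99.47·ln 38.23 − 161.1 = 99.47·3.6436 − 161.1 = 201.331.
B = 138.5·ln(38.23 − 10) − 305.0 = 138.5·ln 28.23 − 305.0 = 138.5·3.3404 − 305.0 = 157.643.
Rounded: (255, 201, 158).
In hex: #FFC99E.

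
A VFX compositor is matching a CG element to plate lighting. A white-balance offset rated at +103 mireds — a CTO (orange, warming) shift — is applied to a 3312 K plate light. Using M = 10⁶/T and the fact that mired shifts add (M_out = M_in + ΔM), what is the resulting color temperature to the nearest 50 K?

M_in = 10⁶/3312 = 301.93 mireds.
M_out = 301.93 + (+103) = 404.93 mireds.
T_out = 10⁶/404.93 = 2469.5 K → 2450 K.

2450 K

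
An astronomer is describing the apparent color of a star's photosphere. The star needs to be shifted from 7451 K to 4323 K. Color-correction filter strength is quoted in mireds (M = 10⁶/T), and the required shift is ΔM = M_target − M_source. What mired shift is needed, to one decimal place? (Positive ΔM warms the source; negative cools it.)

M_source = 10⁶/7451 = 134.210; M_target = 10⁶/4323 = 231.321.
ΔM = 231.321 − 134.210 = 97.111 → +97.1 mireds, a warming shift.

+97.1 mireds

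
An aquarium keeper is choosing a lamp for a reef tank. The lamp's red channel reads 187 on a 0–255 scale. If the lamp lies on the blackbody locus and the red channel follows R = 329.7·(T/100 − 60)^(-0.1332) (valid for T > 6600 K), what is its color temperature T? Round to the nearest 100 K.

(t − 60)^(-0.1332) = 187/329.7 = 0.56718.
t − 60 = 0.56718^(1/-0.1332) = 0.56718^(-7.508) = 70.620, so t = 130.620.
T = 100·t = 13062 K → 13100 K to the nearest 100 K.

13100 K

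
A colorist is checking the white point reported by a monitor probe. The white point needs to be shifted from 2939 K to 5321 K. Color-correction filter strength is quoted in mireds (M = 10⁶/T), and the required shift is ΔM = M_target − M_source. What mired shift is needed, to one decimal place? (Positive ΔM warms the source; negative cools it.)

M_source = 10⁶/2939 = 340.252; M_target = 10⁶/5321 = 187.935.
ΔM = 187.935 − 340.252 = -152.317 → -152.3 mireds, a cooling shift.

-152.3 mireds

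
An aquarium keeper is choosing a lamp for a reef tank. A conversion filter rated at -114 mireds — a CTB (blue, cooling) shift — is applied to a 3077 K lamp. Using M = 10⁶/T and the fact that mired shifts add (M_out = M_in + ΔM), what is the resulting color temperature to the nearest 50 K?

4750 K

M_in = 10⁶/3077 = 324.99 mireds.
M_out = 324.99 + (-114) = 210.99 mireds.
T_out = 10⁶/210.99 = 4739.5 K → 4750 K.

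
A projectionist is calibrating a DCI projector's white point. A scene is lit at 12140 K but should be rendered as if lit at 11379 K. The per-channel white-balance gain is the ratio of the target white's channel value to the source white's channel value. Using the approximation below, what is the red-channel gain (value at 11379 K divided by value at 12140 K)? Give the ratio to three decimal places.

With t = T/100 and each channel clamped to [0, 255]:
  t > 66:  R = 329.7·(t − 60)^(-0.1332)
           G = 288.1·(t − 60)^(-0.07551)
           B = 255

1.018

At 12140 K (t = 121.4):
  R = 329.7·(121.4 − 60)^(-0.1332) = 329.7·61.4^(-0.1332) = 329.7·0.57785 = 190.518.
At 11379 K (t = 113.79):
  R = 329.7·(113.79 − 60)^(-0.1332) = 329.7·53.79^(-0.1332) = 329.7·0.58813 = 193.905.
Gain = 193.905 / 190.518 = 1.0178 → 1.018.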